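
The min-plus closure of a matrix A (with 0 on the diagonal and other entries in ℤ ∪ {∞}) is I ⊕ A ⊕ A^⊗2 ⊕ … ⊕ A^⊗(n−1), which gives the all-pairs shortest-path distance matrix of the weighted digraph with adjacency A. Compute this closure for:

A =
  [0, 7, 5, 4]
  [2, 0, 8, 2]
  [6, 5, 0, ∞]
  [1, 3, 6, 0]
Closure =
  [0, 7, 5, 4]
  [2, 0, 7, 2]
  [6, 5, 0, 7]
  [1, 3, 6, 0]

This is the Floyd-Warshall all-pairs shortest-path computation. For each intermediate vertex k = 0, 1, …, 3, update dist[i][j] ← min(dist[i][j], dist[i][k] + dist[k][j]). The final matrix gives, for each (i, j), the minimum total weight of any directed path from i to j (possibly empty when i = j).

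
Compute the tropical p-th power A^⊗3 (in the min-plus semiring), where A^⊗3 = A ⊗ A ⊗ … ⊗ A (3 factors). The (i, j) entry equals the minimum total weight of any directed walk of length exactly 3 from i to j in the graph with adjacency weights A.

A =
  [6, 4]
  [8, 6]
A^⊗3 =
  [18, 16]
  [20, 18]

Each entry (A^⊗3)_ij equals the minimum over all length-3 walks i = v_0 → v_1 → … → v_3 = j of Σ_t A[v_t][v_{t+1}]. For example, for (i, j) = (0, 1) we minimise over 4 possible intermediate vertex sequences; the minimum is 16, attained along the walk 0 → 0 → 0 → 1.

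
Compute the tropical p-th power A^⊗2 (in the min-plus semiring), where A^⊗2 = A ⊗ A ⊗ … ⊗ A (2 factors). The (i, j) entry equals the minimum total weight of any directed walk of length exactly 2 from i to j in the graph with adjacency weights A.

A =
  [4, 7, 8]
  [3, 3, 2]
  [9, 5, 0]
A^⊗2 =
  [8, 10, 8]
  [6, 6, 2]
  [8, 5, 0]

Each entry (A^⊗2)_ij equals the minimum over all length-2 walks i = v_0 → v_1 → … → v_2 = j of Σ_t A[v_t][v_{t+1}]. For example, for (i, j) = (0, 2) we minimise over 3 possible intermediate vertex sequences; the minimum is 8, attained along the walk 0 → 2 → 2.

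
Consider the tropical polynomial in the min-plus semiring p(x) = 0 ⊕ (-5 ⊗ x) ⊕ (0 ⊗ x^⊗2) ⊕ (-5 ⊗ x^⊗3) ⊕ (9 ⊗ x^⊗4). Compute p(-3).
p(-3) = -14

A tropical monomial a ⊗ x^⊗i evaluates to a + i · x. Evaluating each term at x = -3:
  Term 0 contributes 0 + 0 · -3 = 0
  Term 1 contributes -5 + 1 · -3 = -8
  Term 2 contributes 0 + 2 · -3 = -6
  Term 3 contributes -5 + 3 · -3 = -14
  Term 4 contributes 9 + 4 · -3 = -3
p(-3) = ⊕ of these = min[0, -8, -6, -14, -3] = -14.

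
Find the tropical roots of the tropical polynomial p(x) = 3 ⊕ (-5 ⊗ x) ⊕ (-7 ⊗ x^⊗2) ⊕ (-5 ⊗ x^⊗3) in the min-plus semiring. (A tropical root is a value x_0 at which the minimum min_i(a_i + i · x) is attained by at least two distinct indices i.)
Roots: {-2, 2, 8}

Each tropical root is a break point of the lower envelope of the lines y = a_i + i · x (there are 4 lines, with slopes 0, 1, ..., 3). Only the lines that attain the minimum somewhere contribute to roots; other lines are dominated. Here the surviving (envelope) indices are i = 3, i = 2, i = 1, i = 0.
Intersections between consecutive envelope lines give the roots: for adjacent envelope indices i < j the intersection is x = (a_i − a_j) / (j − i). Reading off the sorted break points: {-2, 2, 8}.
Verification: at each break x_0, at least two indices attain the minimum of min_i(a_i + i · x_0).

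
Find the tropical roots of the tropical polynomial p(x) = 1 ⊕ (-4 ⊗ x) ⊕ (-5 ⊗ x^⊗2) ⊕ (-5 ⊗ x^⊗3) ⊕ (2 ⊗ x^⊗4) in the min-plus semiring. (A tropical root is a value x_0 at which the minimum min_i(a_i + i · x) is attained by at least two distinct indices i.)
Roots: {-7, 0, 1, 5}

Each tropical root is a break point of the lower envelope of the lines y = a_i + i · x (there are 5 lines, with slopes 0, 1, ..., 4). Only the lines that attain the minimum somewhere contribute to roots; other lines are dominated. Here the surviving (envelope) indices are i = 4, i = 3, i = 2, i = 1, i = 0.
Intersections between consecutive envelope lines give the roots: for adjacent envelope indices i < j the intersection is x = (a_i − a_j) / (j − i). Reading off the sorted break points: {-7, 0, 1, 5}.
Verification: at each break x_0, at least two indices attain the minimum of min_i(a_i + i · x_0).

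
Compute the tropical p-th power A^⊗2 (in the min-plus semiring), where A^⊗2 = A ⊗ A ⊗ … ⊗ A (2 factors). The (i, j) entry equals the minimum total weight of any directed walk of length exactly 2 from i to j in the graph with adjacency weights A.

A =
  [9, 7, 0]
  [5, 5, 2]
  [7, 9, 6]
A^⊗2 =
  [7, 9, 6]
  [9, 10, 5]
  [13, 14, 7]

Each entry (A^⊗2)_ij equals the minimum over all length-2 walks i = v_0 → v_1 → … → v_2 = j of Σ_t A[v_t][v_{t+1}]. For example, for (i, j) = (0, 2) we minimise over 3 possible intermediate vertex sequences; the minimum is 6, attained along the walk 0 → 2 → 2.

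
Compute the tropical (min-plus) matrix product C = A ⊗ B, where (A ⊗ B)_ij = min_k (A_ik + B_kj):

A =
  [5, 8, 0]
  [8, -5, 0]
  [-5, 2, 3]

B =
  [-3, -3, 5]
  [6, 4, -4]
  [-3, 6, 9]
A ⊗ B =
  [-3, 2, 4]
  [-3, -1, -9]
  [-8, -8, -2]

Apply the min-plus product entry-by-entry:
  C[0][0] = min over k of (A[0][0] + B[0][0] = 5 + -3 = 2, A[0][1] + B[1][0] = 8 + 6 = 14, A[0][2] + B[2][0] = 0 + -3 = -3) = -3 (attained at k = 2)
  C[0][1] = min over k of (A[0][0] + B[0][1] = 5 + -3 = 2, A[0][1] + B[1][1] = 8 + 4 = 12, A[0][2] + B[2][1] = 0 + 6 = 6) = 2 (attained at k = 0)
  C[0][2] = min over k of (A[0][0] + B[0][2] = 5 + 5 = 10, A[0][1] + B[1][2] = 8 + -4 = 4, A[0][2] + B[2][2] = 0 + 9 = 9) = 4 (attained at k = 1)
  C[1][0] = min over k of (A[1][0] + B[0][0] = 8 + -3 = 5, A[1][1] + B[1][0] = -5 + 6 = 1, A[1][2] + B[2][0] = 0 + -3 = -3) = -3 (attained at k = 2)
  C[1][1] = min over k of (A[1][0] + B[0][1] = 8 + -3 = 5, A[1][1] + B[1][1] = -5 + 4 = -1, A[1][2] + B[2][1] = 0 + 6 = 6) = -1 (attained at k = 1)
  C[1][2] = min over k of (A[1][0] + B[0][2] = 8 + 5 = 13, A[1][1] + B[1][2] = -5 + -4 = -9, A[1][2] + B[2][2] = 0 + 9 = 9) = -9 (attained at k = 1)
  C[2][0] = min over k of (A[2][0] + B[0][0] = -5 + -3 = -8, A[2][1] + B[1][0] = 2 + 6 = 8, A[2][2] + B[2][0] = 3 + -3 = 0) = -8 (attained at k = 0)
  C[2][1] = min over k of (A[2][0] + B[0][1] = -5 + -3 = -8, A[2][1] + B[1][1] = 2 + 4 = 6, A[2][2] + B[2][1] = 3 + 6 = 9) = -8 (attained at k = 0)
  C[2][2] = min over k of (A[2][0] + B[0][2] = -5 + 5 = 0, A[2][1] + B[1][2] = 2 + -4 = -2, A[2][2] + B[2][2] = 3 + 9 = 12) = -2 (attained at k = 1)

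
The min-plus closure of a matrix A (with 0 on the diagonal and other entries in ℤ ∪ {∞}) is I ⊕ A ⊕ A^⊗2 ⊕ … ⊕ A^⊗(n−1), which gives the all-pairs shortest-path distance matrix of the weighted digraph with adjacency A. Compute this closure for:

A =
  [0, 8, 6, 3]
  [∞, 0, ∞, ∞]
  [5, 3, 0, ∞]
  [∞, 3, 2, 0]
Closure =
  [0, 6, 5, 3]
  [∞, 0, ∞, ∞]
  [5, 3, 0, 8]
  [7, 3, 2, 0]

This is the Floyd-Warshall all-pairs shortest-path computation. For each intermediate vertex k = 0, 1, …, 3, update dist[i][j] ← min(dist[i][j], dist[i][k] + dist[k][j]). The final matrix gives, for each (i, j), the minimum total weight of any directed path from i to j (possibly empty when i = j).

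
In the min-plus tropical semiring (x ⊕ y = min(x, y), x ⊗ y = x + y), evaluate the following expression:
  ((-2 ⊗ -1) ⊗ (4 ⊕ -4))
((-2 ⊗ -1) ⊗ (4 ⊕ -4)) = -7

Expand innermost to outermost. Recall ⊕ takes the minimum of its arguments and ⊗ takes their sum. Working out the expression ((-2 ⊗ -1) ⊗ (4 ⊕ -4)) gives -7.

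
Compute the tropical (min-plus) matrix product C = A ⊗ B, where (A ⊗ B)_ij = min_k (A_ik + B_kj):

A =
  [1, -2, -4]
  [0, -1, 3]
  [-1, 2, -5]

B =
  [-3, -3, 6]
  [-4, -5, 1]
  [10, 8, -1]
A ⊗ B =
  [-6, -7, -5]
  [-5, -6, 0]
  [-4, -4, -6]

Apply the min-plus product entry-by-entry:
  C[0][0] = min over k of (A[0][0] + B[0][0] = 1 + -3 = -2, A[0][1] + B[1][0] = -2 + -4 = -6, A[0][2] + B[2][0] = -4 + 10 = 6) = -6 (attained at k = 1)
  C[0][1] = min over k of (A[0][0] + B[0][1] = 1 + -3 = -2, A[0][1] + B[1][1] = -2 + -5 = -7, A[0][2] + B[2][1] = -4 + 8 = 4) = -7 (attained at k = 1)
  C[0][2] = min over k of (A[0][0] + B[0][2] = 1 + 6 = 7, A[0][1] + B[1][2] = -2 + 1 = -1, A[0][2] + B[2][2] = -4 + -1 = -5) = -5 (attained at k = 2)
  C[1][0] = min over k of (A[1][0] + B[0][0] = 0 + -3 = -3, A[1][1] + B[1][0] = -1 + -4 = -5, A[1][2] + B[2][0] = 3 + 10 = 13) = -5 (attained at k = 1)
  C[1][1] = min over k of (A[1][0] + B[0][1] = 0 + -3 = -3, A[1][1] + B[1][1] = -1 + -5 = -6, A[1][2] + B[2][1] = 3 + 8 = 11) = -6 (attained at k = 1)
  C[1][2] = min over k of (A[1][0] + B[0][2] = 0 + 6 = 6, A[1][1] + B[1][2] = -1 + 1 = 0, A[1][2] + B[2][2] = 3 + -1 = 2) = 0 (attained at k = 1)
  C[2][0] = min over k of (A[2][0] + B[0][0] = -1 + -3 = -4, A[2][1] + B[1][0] = 2 + -4 = -2, A[2][2] + B[2][0] = -5 + 10 = 5) = -4 (attained at k = 0)
  C[2][1] = min over k of (A[2][0] + B[0][1] = -1 + -3 = -4, A[2][1] + B[1][1] = 2 + -5 = -3, A[2][2] + B[2][1] = -5 + 8 = 3) = -4 (attained at k = 0)
  C[2][2] = min over k of (A[2][0] + B[0][2] = -1 + 6 = 5, A[2][1] + B[1][2] = 2 + 1 = 3, A[2][2] + B[2][2] = -5 + -1 = -6) = -6 (attained at k = 2)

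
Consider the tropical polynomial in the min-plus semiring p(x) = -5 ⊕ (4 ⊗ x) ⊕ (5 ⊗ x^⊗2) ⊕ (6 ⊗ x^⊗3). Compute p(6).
p(6) = -5

A tropical monomial a ⊗ x^⊗i evaluates to a + i · x. Evaluating each term at x = 6:
  Term 0 contributes -5 + 0 · 6 = -5
  Term 1 contributes 4 + 1 · 6 = 10
  Term 2 contributes 5 + 2 · 6 = 17
  Term 3 contributes 6 + 3 · 6 = 24
p(6) = ⊕ of these = min[-5, 10, 17, 24] = -5.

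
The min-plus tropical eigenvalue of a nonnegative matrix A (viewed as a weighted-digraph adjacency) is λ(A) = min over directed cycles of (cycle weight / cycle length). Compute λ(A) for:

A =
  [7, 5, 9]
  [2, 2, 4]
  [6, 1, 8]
λ(A) = 2

Enumerate directed cycles and compute their means (weight / length). Sample:
  cycle 0 → 0: weight = 7, length = 1, mean = 7/1 ≈ 7.000
  cycle 1 → 1: weight = 2, length = 1, mean = 2/1 ≈ 2.000
  cycle 2 → 2: weight = 8, length = 1, mean = 8/1 ≈ 8.000
  cycle 0 → 1 → 0: weight = 7, length = 2, mean = 7/2 ≈ 3.500
  cycle 0 → 2 → 0: weight = 15, length = 2, mean = 15/2 ≈ 7.500
  cycle 1 → 0 → 1: weight = 7, length = 2, mean = 7/2 ≈ 3.500
Minimum mean = 2.000, attained e.g. along the cycle 1 → 1 with weight 2 and length 1. So λ(A) = 2/1 = 2.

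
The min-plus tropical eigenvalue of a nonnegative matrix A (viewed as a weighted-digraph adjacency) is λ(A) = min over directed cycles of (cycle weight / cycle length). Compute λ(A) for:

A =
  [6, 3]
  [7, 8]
λ(A) = 5

Enumerate directed cycles and compute their means (weight / length). Sample:
  cycle 0 → 0: weight = 6, length = 1, mean = 6/1 ≈ 6.000
  cycle 1 → 1: weight = 8, length = 1, mean = 8/1 ≈ 8.000
  cycle 0 → 1 → 0: weight = 10, length = 2, mean = 10/2 ≈ 5.000
  cycle 1 → 0 → 1: weight = 10, length = 2, mean = 10/2 ≈ 5.000
Minimum mean = 5.000, attained e.g. along the cycle 0 → 1 → 0 with weight 10 and length 2. So λ(A) = 10/2 = 5.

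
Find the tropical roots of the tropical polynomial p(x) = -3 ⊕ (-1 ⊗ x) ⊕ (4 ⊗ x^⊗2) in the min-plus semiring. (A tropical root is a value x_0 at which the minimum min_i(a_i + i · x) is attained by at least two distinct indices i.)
Roots: {-5, -2}

Each tropical root is a break point of the lower envelope of the lines y = a_i + i · x (there are 3 lines, with slopes 0, 1, ..., 2). Only the lines that attain the minimum somewhere contribute to roots; other lines are dominated. Here the surviving (envelope) indices are i = 2, i = 1, i = 0.
Intersections between consecutive envelope lines give the roots: for adjacent envelope indices i < j the intersection is x = (a_i − a_j) / (j − i). Reading off the sorted break points: {-5, -2}.
Verification: at each break x_0, at least two indices attain the minimum of min_i(a_i + i · x_0).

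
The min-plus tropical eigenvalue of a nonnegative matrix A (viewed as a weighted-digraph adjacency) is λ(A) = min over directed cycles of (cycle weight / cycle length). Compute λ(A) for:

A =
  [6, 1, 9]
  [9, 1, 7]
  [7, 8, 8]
λ(A) = 1

Enumerate directed cycles and compute their means (weight / length). Sample:
  cycle 0 → 0: weight = 6, length = 1, mean = 6/1 ≈ 6.000
  cycle 1 → 1: weight = 1, length = 1, mean = 1/1 ≈ 1.000
  cycle 2 → 2: weight = 8, length = 1, mean = 8/1 ≈ 8.000
  cycle 0 → 1 → 0: weight = 10, length = 2, mean = 10/2 ≈ 5.000
  cycle 0 → 2 → 0: weight = 16, length = 2, mean = 16/2 ≈ 8.000
  cycle 1 → 0 → 1: weight = 10, length = 2, mean = 10/2 ≈ 5.000
Minimum mean = 1.000, attained e.g. along the cycle 1 → 1 with weight 1 and length 1. So λ(A) = 1/1 = 1.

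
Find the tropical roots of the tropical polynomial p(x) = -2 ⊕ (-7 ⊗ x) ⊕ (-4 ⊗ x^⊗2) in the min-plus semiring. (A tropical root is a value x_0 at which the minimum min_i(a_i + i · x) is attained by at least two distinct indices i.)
Roots: {-3, 5}

Each tropical root is a break point of the lower envelope of the lines y = a_i + i · x (there are 3 lines, with slopes 0, 1, ..., 2). Only the lines that attain the minimum somewhere contribute to roots; other lines are dominated. Here the surviving (envelope) indices are i = 2, i = 1, i = 0.
Intersections between consecutive envelope lines give the roots: for adjacent envelope indices i < j the intersection is x = (a_i − a_j) / (j − i). Reading off the sorted break points: {-3, 5}.
Verification: at each break x_0, at least two indices attain the minimum of min_i(a_i + i · x_0).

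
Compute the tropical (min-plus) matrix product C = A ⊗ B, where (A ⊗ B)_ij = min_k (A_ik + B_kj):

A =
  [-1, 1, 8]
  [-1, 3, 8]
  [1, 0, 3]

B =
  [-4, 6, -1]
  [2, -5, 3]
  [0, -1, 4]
A ⊗ B =
  [-5, -4, -2]
  [-5, -2, -2]
  [-3, -5, 0]

Apply the min-plus product entry-by-entry:
  C[0][0] = min over k of (A[0][0] + B[0][0] = -1 + -4 = -5, A[0][1] + B[1][0] = 1 + 2 = 3, A[0][2] + B[2][0] = 8 + 0 = 8) = -5 (attained at k = 0)
  C[0][1] = min over k of (A[0][0] + B[0][1] = -1 + 6 = 5, A[0][1] + B[1][1] = 1 + -5 = -4, A[0][2] + B[2][1] = 8 + -1 = 7) = -4 (attained at k = 1)
  C[0][2] = min over k of (A[0][0] + B[0][2] = -1 + -1 = -2, A[0][1] + B[1][2] = 1 + 3 = 4, A[0][2] + B[2][2] = 8 + 4 = 12) = -2 (attained at k = 0)
  C[1][0] = min over k of (A[1][0] + B[0][0] = -1 + -4 = -5, A[1][1] + B[1][0] = 3 + 2 = 5, A[1][2] + B[2][0] = 8 + 0 = 8) = -5 (attained at k = 0)
  C[1][1] = min over k of (A[1][0] + B[0][1] = -1 + 6 = 5, A[1][1] + B[1][1] = 3 + -5 = -2, A[1][2] + B[2][1] = 8 + -1 = 7) = -2 (attained at k = 1)
  C[1][2] = min over k of (A[1][0] + B[0][2] = -1 + -1 = -2, A[1][1] + B[1][2] = 3 + 3 = 6, A[1][2] + B[2][2] = 8 + 4 = 12) = -2 (attained at k = 0)
  C[2][0] = min over k of (A[2][0] + B[0][0] = 1 + -4 = -3, A[2][1] + B[1][0] = 0 + 2 = 2, A[2][2] + B[2][0] = 3 + 0 = 3) = -3 (attained at k = 0)
  C[2][1] = min over k of (A[2][0] + B[0][1] = 1 + 6 = 7, A[2][1] + B[1][1] = 0 + -5 = -5, A[2][2] + B[2][1] = 3 + -1 = 2) = -5 (attained at k = 1)
  C[2][2] = min over k of (A[2][0] + B[0][2] = 1 + -1 = 0, A[2][1] + B[1][2] = 0 + 3 = 3, A[2][2] + B[2][2] = 3 + 4 = 7) = 0 (attained at k = 0)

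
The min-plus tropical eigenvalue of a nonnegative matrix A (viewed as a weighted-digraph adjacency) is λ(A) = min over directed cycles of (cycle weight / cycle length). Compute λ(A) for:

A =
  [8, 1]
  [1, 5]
λ(A) = 1

Enumerate directed cycles and compute their means (weight / length). Sample:
  cycle 0 → 0: weight = 8, length = 1, mean = 8/1 ≈ 8.000
  cycle 1 → 1: weight = 5, length = 1, mean = 5/1 ≈ 5.000
  cycle 0 → 1 → 0: weight = 2, length = 2, mean = 2/2 ≈ 1.000
  cycle 1 → 0 → 1: weight = 2, length = 2, mean = 2/2 ≈ 1.000
Minimum mean = 1.000, attained e.g. along the cycle 0 → 1 → 0 with weight 2 and length 2. So λ(A) = 2/2 = 1.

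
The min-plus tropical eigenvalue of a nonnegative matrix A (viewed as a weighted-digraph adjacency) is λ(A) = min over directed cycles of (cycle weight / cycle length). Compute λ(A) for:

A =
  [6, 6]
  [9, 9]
λ(A) = 6

Enumerate directed cycles and compute their means (weight / length). Sample:
  cycle 0 → 0: weight = 6, length = 1, mean = 6/1 ≈ 6.000
  cycle 1 → 1: weight = 9, length = 1, mean = 9/1 ≈ 9.000
  cycle 0 → 1 → 0: weight = 15, length = 2, mean = 15/2 ≈ 7.500
  cycle 1 → 0 → 1: weight = 15, length = 2, mean = 15/2 ≈ 7.500
Minimum mean = 6.000, attained e.g. along the cycle 0 → 0 with weight 6 and length 1. So λ(A) = 6/1 = 6.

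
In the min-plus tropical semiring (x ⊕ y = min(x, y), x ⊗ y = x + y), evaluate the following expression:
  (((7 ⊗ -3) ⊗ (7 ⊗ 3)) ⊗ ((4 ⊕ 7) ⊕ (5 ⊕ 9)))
(((7 ⊗ -3) ⊗ (7 ⊗ 3)) ⊗ ((4 ⊕ 7) ⊕ (5 ⊕ 9))) = 18

Expand innermost to outermost. Recall ⊕ takes the minimum of its arguments and ⊗ takes their sum. Working out the expression (((7 ⊗ -3) ⊗ (7 ⊗ 3)) ⊗ ((4 ⊕ 7) ⊕ (5 ⊕ 9))) gives 18.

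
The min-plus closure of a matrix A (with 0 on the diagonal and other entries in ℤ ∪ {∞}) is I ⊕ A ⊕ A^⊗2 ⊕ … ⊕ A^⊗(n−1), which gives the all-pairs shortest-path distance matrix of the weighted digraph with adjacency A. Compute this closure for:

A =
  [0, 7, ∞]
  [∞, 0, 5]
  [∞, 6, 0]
Closure =
  [0, 7, 12]
  [∞, 0, 5]
  [∞, 6, 0]

This is the Floyd-Warshall all-pairs shortest-path computation. For each intermediate vertex k = 0, 1, …, 2, update dist[i][j] ← min(dist[i][j], dist[i][k] + dist[k][j]). The final matrix gives, for each (i, j), the minimum total weight of any directed path from i to j (possibly empty when i = j).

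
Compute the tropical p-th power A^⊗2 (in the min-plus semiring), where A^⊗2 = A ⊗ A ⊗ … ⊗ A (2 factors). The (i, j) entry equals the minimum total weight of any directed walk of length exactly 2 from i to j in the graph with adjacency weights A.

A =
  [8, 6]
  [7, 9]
A^⊗2 =
  [13, 14]
  [15, 13]

Each entry (A^⊗2)_ij equals the minimum over all length-2 walks i = v_0 → v_1 → … → v_2 = j of Σ_t A[v_t][v_{t+1}]. For example, for (i, j) = (0, 1) we minimise over 2 possible intermediate vertex sequences; the minimum is 14, attained along the walk 0 → 0 → 1.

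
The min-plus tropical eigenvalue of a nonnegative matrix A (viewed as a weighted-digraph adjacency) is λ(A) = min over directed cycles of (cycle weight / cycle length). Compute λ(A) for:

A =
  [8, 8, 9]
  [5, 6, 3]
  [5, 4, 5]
λ(A) = 7/2

Enumerate directed cycles and compute their means (weight / length). Sample:
  cycle 0 → 0: weight = 8, length = 1, mean = 8/1 ≈ 8.000
  cycle 1 → 1: weight = 6, length = 1, mean = 6/1 ≈ 6.000
  cycle 2 → 2: weight = 5, length = 1, mean = 5/1 ≈ 5.000
  cycle 0 → 1 → 0: weight = 13, length = 2, mean = 13/2 ≈ 6.500
  cycle 0 → 2 → 0: weight = 14, length = 2, mean = 14/2 ≈ 7.000
  cycle 1 → 0 → 1: weight = 13, length = 2, mean = 13/2 ≈ 6.500
Minimum mean = 3.500, attained e.g. along the cycle 1 → 2 → 1 with weight 7 and length 2. So λ(A) = 7/2 = 7/2.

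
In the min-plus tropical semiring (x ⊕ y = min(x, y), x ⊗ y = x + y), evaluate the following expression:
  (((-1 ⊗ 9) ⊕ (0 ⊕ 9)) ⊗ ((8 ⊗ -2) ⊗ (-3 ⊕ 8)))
(((-1 ⊗ 9) ⊕ (0 ⊕ 9)) ⊗ ((8 ⊗ -2) ⊗ (-3 ⊕ 8))) = 3

Expand innermost to outermost. Recall ⊕ takes the minimum of its arguments and ⊗ takes their sum. Working out the expression (((-1 ⊗ 9) ⊕ (0 ⊕ 9)) ⊗ ((8 ⊗ -2) ⊗ (-3 ⊕ 8))) gives 3.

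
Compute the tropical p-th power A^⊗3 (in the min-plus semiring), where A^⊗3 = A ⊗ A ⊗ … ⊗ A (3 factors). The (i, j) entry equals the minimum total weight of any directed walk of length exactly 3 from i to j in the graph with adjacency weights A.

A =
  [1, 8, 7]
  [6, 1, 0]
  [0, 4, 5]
A^⊗3 =
  [3, 10, 9]
  [1, 3, 2]
  [2, 6, 5]

Each entry (A^⊗3)_ij equals the minimum over all length-3 walks i = v_0 → v_1 → … → v_3 = j of Σ_t A[v_t][v_{t+1}]. For example, for (i, j) = (0, 2) we minimise over 9 possible intermediate vertex sequences; the minimum is 9, attained along the walk 0 → 0 → 0 → 2.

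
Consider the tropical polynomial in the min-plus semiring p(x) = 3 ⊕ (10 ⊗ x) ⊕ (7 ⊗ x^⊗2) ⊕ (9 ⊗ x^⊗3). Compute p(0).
p(0) = 3

A tropical monomial a ⊗ x^⊗i evaluates to a + i · x. Evaluating each term at x = 0:
  Term 0 contributes 3 + 0 · 0 = 3
  Term 1 contributes 10 + 1 · 0 = 10
  Term 2 contributes 7 + 2 · 0 = 7
  Term 3 contributes 9 + 3 · 0 = 9
p(0) = ⊕ of these = min[3, 10, 7, 9] = 3.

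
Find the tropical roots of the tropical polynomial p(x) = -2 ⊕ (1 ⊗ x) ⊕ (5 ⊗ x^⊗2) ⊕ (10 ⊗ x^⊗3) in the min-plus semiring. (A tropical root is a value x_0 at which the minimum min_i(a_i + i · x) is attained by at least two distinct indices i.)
Roots: {-5, -4, -3}

Each tropical root is a break point of the lower envelope of the lines y = a_i + i · x (there are 4 lines, with slopes 0, 1, ..., 3). Only the lines that attain the minimum somewhere contribute to roots; other lines are dominated. Here the surviving (envelope) indices are i = 3, i = 2, i = 1, i = 0.
Intersections between consecutive envelope lines give the roots: for adjacent envelope indices i < j the intersection is x = (a_i − a_j) / (j − i). Reading off the sorted break points: {-5, -4, -3}.
Verification: at each break x_0, at least two indices attain the minimum of min_i(a_i + i · x_0).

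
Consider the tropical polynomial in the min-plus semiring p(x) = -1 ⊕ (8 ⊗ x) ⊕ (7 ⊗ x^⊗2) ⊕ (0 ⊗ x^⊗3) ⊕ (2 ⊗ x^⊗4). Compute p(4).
p(4) = -1

A tropical monomial a ⊗ x^⊗i evaluates to a + i · x. Evaluating each term at x = 4:
  Term 0 contributes -1 + 0 · 4 = -1
  Term 1 contributes 8 + 1 · 4 = 12
  Term 2 contributes 7 + 2 · 4 = 15
  Term 3 contributes 0 + 3 · 4 = 12
  Term 4 contributes 2 + 4 · 4 = 18
p(4) = ⊕ of these = min[-1, 12, 15, 12, 18] = -1.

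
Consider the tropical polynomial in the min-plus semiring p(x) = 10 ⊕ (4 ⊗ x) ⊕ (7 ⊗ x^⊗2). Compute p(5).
p(5) = 9

A tropical monomial a ⊗ x^⊗i evaluates to a + i · x. Evaluating each term at x = 5:
  Term 0 contributes 10 + 0 · 5 = 10
  Term 1 contributes 4 + 1 · 5 = 9
  Term 2 contributes 7 + 2 · 5 = 17
p(5) = ⊕ of these = min[10, 9, 17] = 9.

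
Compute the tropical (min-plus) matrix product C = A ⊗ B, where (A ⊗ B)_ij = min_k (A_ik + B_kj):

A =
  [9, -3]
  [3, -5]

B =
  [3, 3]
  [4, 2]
A ⊗ B =
  [1, -1]
  [-1, -3]

Apply the min-plus product entry-by-entry:
  C[0][0] = min over k of (A[0][0] + B[0][0] = 9 + 3 = 12, A[0][1] + B[1][0] = -3 + 4 = 1) = 1 (attained at k = 1)
  C[0][1] = min over k of (A[0][0] + B[0][1] = 9 + 3 = 12, A[0][1] + B[1][1] = -3 + 2 = -1) = -1 (attained at k = 1)
  C[1][0] = min over k of (A[1][0] + B[0][0] = 3 + 3 = 6, A[1][1] + B[1][0] = -5 + 4 = -1) = -1 (attained at k = 1)
  C[1][1] = min over k of (A[1][0] + B[0][1] = 3 + 3 = 6, A[1][1] + B[1][1] = -5 + 2 = -3) = -3 (attained at k = 1)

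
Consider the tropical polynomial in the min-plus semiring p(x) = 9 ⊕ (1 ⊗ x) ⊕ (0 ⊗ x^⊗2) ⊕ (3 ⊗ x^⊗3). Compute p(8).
p(8) = 9

A tropical monomial a ⊗ x^⊗i evaluates to a + i · x. Evaluating each term at x = 8:
  Term 0 contributes 9 + 0 · 8 = 9
  Term 1 contributes 1 + 1 · 8 = 9
  Term 2 contributes 0 + 2 · 8 = 16
  Term 3 contributes 3 + 3 · 8 = 27
p(8) = ⊕ of these = min[9, 9, 16, 27] = 9.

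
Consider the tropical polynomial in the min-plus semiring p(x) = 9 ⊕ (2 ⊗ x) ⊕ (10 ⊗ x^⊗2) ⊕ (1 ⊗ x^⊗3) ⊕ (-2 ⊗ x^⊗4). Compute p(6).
p(6) = 8

A tropical monomial a ⊗ x^⊗i evaluates to a + i · x. Evaluating each term at x = 6:
  Term 0 contributes 9 + 0 · 6 = 9
  Term 1 contributes 2 + 1 · 6 = 8
  Term 2 contributes 10 + 2 · 6 = 22
  Term 3 contributes 1 + 3 · 6 = 19
  Term 4 contributes -2 + 4 · 6 = 22
p(6) = ⊕ of these = min[9, 8, 22, 19, 22] = 8.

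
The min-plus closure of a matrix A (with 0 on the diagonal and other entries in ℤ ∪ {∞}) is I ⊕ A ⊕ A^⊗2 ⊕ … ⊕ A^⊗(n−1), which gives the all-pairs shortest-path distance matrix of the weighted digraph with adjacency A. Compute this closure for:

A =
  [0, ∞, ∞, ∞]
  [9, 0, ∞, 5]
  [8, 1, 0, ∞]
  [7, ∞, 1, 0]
Closure =
  [0, ∞, ∞, ∞]
  [9, 0, 6, 5]
  [8, 1, 0, 6]
  [7, 2, 1, 0]

This is the Floyd-Warshall all-pairs shortest-path computation. For each intermediate vertex k = 0, 1, …, 3, update dist[i][j] ← min(dist[i][j], dist[i][k] + dist[k][j]). The final matrix gives, for each (i, j), the minimum total weight of any directed path from i to j (possibly empty when i = j).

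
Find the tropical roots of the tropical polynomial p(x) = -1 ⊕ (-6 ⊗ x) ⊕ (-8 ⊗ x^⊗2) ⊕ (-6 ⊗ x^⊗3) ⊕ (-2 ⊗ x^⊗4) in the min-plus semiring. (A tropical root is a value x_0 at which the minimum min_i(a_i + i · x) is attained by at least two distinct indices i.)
Roots: {-4, -2, 2, 5}

Each tropical root is a break point of the lower envelope of the lines y = a_i + i · x (there are 5 lines, with slopes 0, 1, ..., 4). Only the lines that attain the minimum somewhere contribute to roots; other lines are dominated. Here the surviving (envelope) indices are i = 4, i = 3, i = 2, i = 1, i = 0.
Intersections between consecutive envelope lines give the roots: for adjacent envelope indices i < j the intersection is x = (a_i − a_j) / (j − i). Reading off the sorted break points: {-4, -2, 2, 5}.
Verification: at each break x_0, at least two indices attain the minimum of min_i(a_i + i · x_0).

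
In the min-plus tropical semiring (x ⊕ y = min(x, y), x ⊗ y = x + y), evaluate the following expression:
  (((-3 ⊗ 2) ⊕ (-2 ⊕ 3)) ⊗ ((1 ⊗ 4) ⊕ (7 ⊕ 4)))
(((-3 ⊗ 2) ⊕ (-2 ⊕ 3)) ⊗ ((1 ⊗ 4) ⊕ (7 ⊕ 4))) = 2

Expand innermost to outermost. Recall ⊕ takes the minimum of its arguments and ⊗ takes their sum. Working out the expression (((-3 ⊗ 2) ⊕ (-2 ⊕ 3)) ⊗ ((1 ⊗ 4) ⊕ (7 ⊕ 4))) gives 2.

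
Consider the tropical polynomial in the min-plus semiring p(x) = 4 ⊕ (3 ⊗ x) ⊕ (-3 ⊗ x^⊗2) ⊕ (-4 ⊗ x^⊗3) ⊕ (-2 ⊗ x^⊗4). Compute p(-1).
p(-1) = -7

A tropical monomial a ⊗ x^⊗i evaluates to a + i · x. Evaluating each term at x = -1:
  Term 0 contributes 4 + 0 · -1 = 4
  Term 1 contributes 3 + 1 · -1 = 2
  Term 2 contributes -3 + 2 · -1 = -5
  Term 3 contributes -4 + 3 · -1 = -7
  Term 4 contributes -2 + 4 · -1 = -6
p(-1) = ⊕ of these = min[4, 2, -5, -7, -6] = -7.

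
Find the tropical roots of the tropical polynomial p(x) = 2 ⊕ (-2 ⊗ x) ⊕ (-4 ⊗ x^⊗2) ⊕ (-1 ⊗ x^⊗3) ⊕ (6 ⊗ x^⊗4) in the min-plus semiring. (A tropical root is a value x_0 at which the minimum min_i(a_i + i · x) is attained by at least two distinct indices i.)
Roots: {-7, -3, 2, 4}

Each tropical root is a break point of the lower envelope of the lines y = a_i + i · x (there are 5 lines, with slopes 0, 1, ..., 4). Only the lines that attain the minimum somewhere contribute to roots; other lines are dominated. Here the surviving (envelope) indices are i = 4, i = 3, i = 2, i = 1, i = 0.
Intersections between consecutive envelope lines give the roots: for adjacent envelope indices i < j the intersection is x = (a_i − a_j) / (j − i). Reading off the sorted break points: {-7, -3, 2, 4}.
Verification: at each break x_0, at least two indices attain the minimum of min_i(a_i + i · x_0).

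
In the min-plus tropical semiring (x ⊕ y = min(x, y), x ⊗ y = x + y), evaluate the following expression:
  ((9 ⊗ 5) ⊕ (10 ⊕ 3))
((9 ⊗ 5) ⊕ (10 ⊕ 3)) = 3

Expand innermost to outermost. Recall ⊕ takes the minimum of its arguments and ⊗ takes their sum. Working out the expression ((9 ⊗ 5) ⊕ (10 ⊕ 3)) gives 3.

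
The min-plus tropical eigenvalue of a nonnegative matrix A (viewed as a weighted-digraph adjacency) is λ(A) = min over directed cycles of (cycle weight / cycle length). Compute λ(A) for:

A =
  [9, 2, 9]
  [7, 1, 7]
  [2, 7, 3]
λ(A) = 1

Enumerate directed cycles and compute their means (weight / length). Sample:
  cycle 0 → 0: weight = 9, length = 1, mean = 9/1 ≈ 9.000
  cycle 1 → 1: weight = 1, length = 1, mean = 1/1 ≈ 1.000
  cycle 2 → 2: weight = 3, length = 1, mean = 3/1 ≈ 3.000
  cycle 0 → 1 → 0: weight = 9, length = 2, mean = 9/2 ≈ 4.500
  cycle 0 → 2 → 0: weight = 11, length = 2, mean = 11/2 ≈ 5.500
  cycle 1 → 0 → 1: weight = 9, length = 2, mean = 9/2 ≈ 4.500
Minimum mean = 1.000, attained e.g. along the cycle 1 → 1 with weight 1 and length 1. So λ(A) = 1/1 = 1.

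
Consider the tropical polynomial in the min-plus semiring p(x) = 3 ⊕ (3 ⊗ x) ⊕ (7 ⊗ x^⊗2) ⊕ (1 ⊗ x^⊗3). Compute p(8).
p(8) = 3

A tropical monomial a ⊗ x^⊗i evaluates to a + i · x. Evaluating each term at x = 8:
  Term 0 contributes 3 + 0 · 8 = 3
  Term 1 contributes 3 + 1 · 8 = 11
  Term 2 contributes 7 + 2 · 8 = 23
  Term 3 contributes 1 + 3 · 8 = 25
p(8) = ⊕ of these = min[3, 11, 23, 25] = 3.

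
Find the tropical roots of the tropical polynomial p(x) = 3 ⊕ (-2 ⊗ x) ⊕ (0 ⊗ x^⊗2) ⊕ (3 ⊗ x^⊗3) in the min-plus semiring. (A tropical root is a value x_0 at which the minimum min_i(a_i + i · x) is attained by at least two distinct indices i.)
Roots: {-3, -2, 5}

Each tropical root is a break point of the lower envelope of the lines y = a_i + i · x (there are 4 lines, with slopes 0, 1, ..., 3). Only the lines that attain the minimum somewhere contribute to roots; other lines are dominated. Here the surviving (envelope) indices are i = 3, i = 2, i = 1, i = 0.
Intersections between consecutive envelope lines give the roots: for adjacent envelope indices i < j the intersection is x = (a_i − a_j) / (j − i). Reading off the sorted break points: {-3, -2, 5}.
Verification: at each break x_0, at least two indices attain the minimum of min_i(a_i + i · x_0).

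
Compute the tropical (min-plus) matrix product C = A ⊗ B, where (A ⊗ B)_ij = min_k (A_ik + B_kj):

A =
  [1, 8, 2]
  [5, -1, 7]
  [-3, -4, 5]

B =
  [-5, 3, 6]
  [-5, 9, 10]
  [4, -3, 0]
A ⊗ B =
  [-4, -1, 2]
  [-6, 4, 7]
  [-9, 0, 3]

Apply the min-plus product entry-by-entry:
  C[0][0] = min over k of (A[0][0] + B[0][0] = 1 + -5 = -4, A[0][1] + B[1][0] = 8 + -5 = 3, A[0][2] + B[2][0] = 2 + 4 = 6) = -4 (attained at k = 0)
  C[0][1] = min over k of (A[0][0] + B[0][1] = 1 + 3 = 4, A[0][1] + B[1][1] = 8 + 9 = 17, A[0][2] + B[2][1] = 2 + -3 = -1) = -1 (attained at k = 2)
  C[0][2] = min over k of (A[0][0] + B[0][2] = 1 + 6 = 7, A[0][1] + B[1][2] = 8 + 10 = 18, A[0][2] + B[2][2] = 2 + 0 = 2) = 2 (attained at k = 2)
  C[1][0] = min over k of (A[1][0] + B[0][0] = 5 + -5 = 0, A[1][1] + B[1][0] = -1 + -5 = -6, A[1][2] + B[2][0] = 7 + 4 = 11) = -6 (attained at k = 1)
  C[1][1] = min over k of (A[1][0] + B[0][1] = 5 + 3 = 8, A[1][1] + B[1][1] = -1 + 9 = 8, A[1][2] + B[2][1] = 7 + -3 = 4) = 4 (attained at k = 2)
  C[1][2] = min over k of (A[1][0] + B[0][2] = 5 + 6 = 11, A[1][1] + B[1][2] = -1 + 10 = 9, A[1][2] + B[2][2] = 7 + 0 = 7) = 7 (attained at k = 2)
  C[2][0] = min over k of (A[2][0] + B[0][0] = -3 + -5 = -8, A[2][1] + B[1][0] = -4 + -5 = -9, A[2][2] + B[2][0] = 5 + 4 = 9) = -9 (attained at k = 1)
  C[2][1] = min over k of (A[2][0] + B[0][1] = -3 + 3 = 0, A[2][1] + B[1][1] = -4 + 9 = 5, A[2][2] + B[2][1] = 5 + -3 = 2) = 0 (attained at k = 0)
  C[2][2] = min over k of (A[2][0] + B[0][2] = -3 + 6 = 3, A[2][1] + B[1][2] = -4 + 10 = 6, A[2][2] + B[2][2] = 5 + 0 = 5) = 3 (attained at k = 0)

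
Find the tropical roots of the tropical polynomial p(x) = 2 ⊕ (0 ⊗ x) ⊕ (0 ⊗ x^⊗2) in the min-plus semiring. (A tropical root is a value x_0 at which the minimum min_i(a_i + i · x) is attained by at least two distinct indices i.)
Roots: {0, 2}

Each tropical root is a break point of the lower envelope of the lines y = a_i + i · x (there are 3 lines, with slopes 0, 1, ..., 2). Only the lines that attain the minimum somewhere contribute to roots; other lines are dominated. Here the surviving (envelope) indices are i = 2, i = 1, i = 0.
Intersections between consecutive envelope lines give the roots: for adjacent envelope indices i < j the intersection is x = (a_i − a_j) / (j − i). Reading off the sorted break points: {0, 2}.
Verification: at each break x_0, at least two indices attain the minimum of min_i(a_i + i · x_0).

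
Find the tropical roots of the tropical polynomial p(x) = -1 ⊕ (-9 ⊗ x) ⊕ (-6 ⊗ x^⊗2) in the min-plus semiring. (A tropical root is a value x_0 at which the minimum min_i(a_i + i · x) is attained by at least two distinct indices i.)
Roots: {-3, 8}

Each tropical root is a break point of the lower envelope of the lines y = a_i + i · x (there are 3 lines, with slopes 0, 1, ..., 2). Only the lines that attain the minimum somewhere contribute to roots; other lines are dominated. Here the surviving (envelope) indices are i = 2, i = 1, i = 0.
Intersections between consecutive envelope lines give the roots: for adjacent envelope indices i < j the intersection is x = (a_i − a_j) / (j − i). Reading off the sorted break points: {-3, 8}.
Verification: at each break x_0, at least two indices attain the minimum of min_i(a_i + i · x_0).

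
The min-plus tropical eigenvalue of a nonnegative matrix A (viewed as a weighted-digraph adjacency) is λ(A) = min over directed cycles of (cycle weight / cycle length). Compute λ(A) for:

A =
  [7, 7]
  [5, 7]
λ(A) = 6

Enumerate directed cycles and compute their means (weight / length). Sample:
  cycle 0 → 0: weight = 7, length = 1, mean = 7/1 ≈ 7.000
  cycle 1 → 1: weight = 7, length = 1, mean = 7/1 ≈ 7.000
  cycle 0 → 1 → 0: weight = 12, length = 2, mean = 12/2 ≈ 6.000
  cycle 1 → 0 → 1: weight = 12, length = 2, mean = 12/2 ≈ 6.000
Minimum mean = 6.000, attained e.g. along the cycle 0 → 1 → 0 with weight 12 and length 2. So λ(A) = 12/2 = 6.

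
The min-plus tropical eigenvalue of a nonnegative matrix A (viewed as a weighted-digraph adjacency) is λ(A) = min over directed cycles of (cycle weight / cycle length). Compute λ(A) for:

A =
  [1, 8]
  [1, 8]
λ(A) = 1

Enumerate directed cycles and compute their means (weight / length). Sample:
  cycle 0 → 0: weight = 1, length = 1, mean = 1/1 ≈ 1.000
  cycle 1 → 1: weight = 8, length = 1, mean = 8/1 ≈ 8.000
  cycle 0 → 1 → 0: weight = 9, length = 2, mean = 9/2 ≈ 4.500
  cycle 1 → 0 → 1: weight = 9, length = 2, mean = 9/2 ≈ 4.500
Minimum mean = 1.000, attained e.g. along the cycle 0 → 0 with weight 1 and length 1. So λ(A) = 1/1 = 1.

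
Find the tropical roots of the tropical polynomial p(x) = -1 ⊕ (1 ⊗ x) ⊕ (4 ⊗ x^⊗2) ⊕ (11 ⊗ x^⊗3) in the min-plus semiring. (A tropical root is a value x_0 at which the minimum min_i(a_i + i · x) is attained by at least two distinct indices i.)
Roots: {-7, -3, -2}

Each tropical root is a break point of the lower envelope of the lines y = a_i + i · x (there are 4 lines, with slopes 0, 1, ..., 3). Only the lines that attain the minimum somewhere contribute to roots; other lines are dominated. Here the surviving (envelope) indices are i = 3, i = 2, i = 1, i = 0.
Intersections between consecutive envelope lines give the roots: for adjacent envelope indices i < j the intersection is x = (a_i − a_j) / (j − i). Reading off the sorted break points: {-7, -3, -2}.
Verification: at each break x_0, at least two indices attain the minimum of min_i(a_i + i · x_0).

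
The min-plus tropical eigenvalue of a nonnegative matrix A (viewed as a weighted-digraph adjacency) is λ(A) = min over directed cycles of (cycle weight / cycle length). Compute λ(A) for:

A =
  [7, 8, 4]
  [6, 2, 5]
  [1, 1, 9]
λ(A) = 2

Enumerate directed cycles and compute their means (weight / length). Sample:
  cycle 0 → 0: weight = 7, length = 1, mean = 7/1 ≈ 7.000
  cycle 1 → 1: weight = 2, length = 1, mean = 2/1 ≈ 2.000
  cycle 2 → 2: weight = 9, length = 1, mean = 9/1 ≈ 9.000
  cycle 0 → 1 → 0: weight = 14, length = 2, mean = 14/2 ≈ 7.000
  cycle 0 → 2 → 0: weight = 5, length = 2, mean = 5/2 ≈ 2.500
  cycle 1 → 0 → 1: weight = 14, length = 2, mean = 14/2 ≈ 7.000
Minimum mean = 2.000, attained e.g. along the cycle 1 → 1 with weight 2 and length 1. So λ(A) = 2/1 = 2.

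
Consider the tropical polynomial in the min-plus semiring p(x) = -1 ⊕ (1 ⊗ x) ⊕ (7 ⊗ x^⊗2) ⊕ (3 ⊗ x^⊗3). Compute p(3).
p(3) = -1

A tropical monomial a ⊗ x^⊗i evaluates to a + i · x. Evaluating each term at x = 3:
  Term 0 contributes -1 + 0 · 3 = -1
  Term 1 contributes 1 + 1 · 3 = 4
  Term 2 contributes 7 + 2 · 3 = 13
  Term 3 contributes 3 + 3 · 3 = 12
p(3) = ⊕ of these = min[-1, 4, 13, 12] = -1.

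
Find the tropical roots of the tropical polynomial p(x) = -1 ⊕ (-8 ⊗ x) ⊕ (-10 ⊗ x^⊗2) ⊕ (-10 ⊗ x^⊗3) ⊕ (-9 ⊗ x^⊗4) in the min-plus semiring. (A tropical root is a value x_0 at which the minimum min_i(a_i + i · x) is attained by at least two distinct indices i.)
Roots: {-1, 0, 2, 7}

Each tropical root is a break point of the lower envelope of the lines y = a_i + i · x (there are 5 lines, with slopes 0, 1, ..., 4). Only the lines that attain the minimum somewhere contribute to roots; other lines are dominated. Here the surviving (envelope) indices are i = 4, i = 3, i = 2, i = 1, i = 0.
Intersections between consecutive envelope lines give the roots: for adjacent envelope indices i < j the intersection is x = (a_i − a_j) / (j − i). Reading off the sorted break points: {-1, 0, 2, 7}.
Verification: at each break x_0, at least two indices attain the minimum of min_i(a_i + i · x_0).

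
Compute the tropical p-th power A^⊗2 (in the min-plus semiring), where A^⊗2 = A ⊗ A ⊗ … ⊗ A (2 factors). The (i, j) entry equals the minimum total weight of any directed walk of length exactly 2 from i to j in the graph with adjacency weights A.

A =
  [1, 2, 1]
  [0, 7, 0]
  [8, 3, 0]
A^⊗2 =
  [2, 3, 1]
  [1, 2, 0]
  [3, 3, 0]

Each entry (A^⊗2)_ij equals the minimum over all length-2 walks i = v_0 → v_1 → … → v_2 = j of Σ_t A[v_t][v_{t+1}]. For example, for (i, j) = (0, 2) we minimise over 3 possible intermediate vertex sequences; the minimum is 1, attained along the walk 0 → 2 → 2.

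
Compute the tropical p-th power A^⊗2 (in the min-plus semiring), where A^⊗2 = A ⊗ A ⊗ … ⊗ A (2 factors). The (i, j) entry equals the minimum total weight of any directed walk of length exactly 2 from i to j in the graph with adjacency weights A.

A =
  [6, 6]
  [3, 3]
A^⊗2 =
  [9, 9]
  [6, 6]

Each entry (A^⊗2)_ij equals the minimum over all length-2 walks i = v_0 → v_1 → … → v_2 = j of Σ_t A[v_t][v_{t+1}]. For example, for (i, j) = (0, 1) we minimise over 2 possible intermediate vertex sequences; the minimum is 9, attained along the walk 0 → 1 → 1.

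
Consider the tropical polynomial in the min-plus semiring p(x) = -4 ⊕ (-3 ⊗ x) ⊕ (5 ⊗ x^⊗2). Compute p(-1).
p(-1) = -4

A tropical monomial a ⊗ x^⊗i evaluates to a + i · x. Evaluating each term at x = -1:
  Term 0 contributes -4 + 0 · -1 = -4
  Term 1 contributes -3 + 1 · -1 = -4
  Term 2 contributes 5 + 2 · -1 = 3
p(-1) = ⊕ of these = min[-4, -4, 3] = -4.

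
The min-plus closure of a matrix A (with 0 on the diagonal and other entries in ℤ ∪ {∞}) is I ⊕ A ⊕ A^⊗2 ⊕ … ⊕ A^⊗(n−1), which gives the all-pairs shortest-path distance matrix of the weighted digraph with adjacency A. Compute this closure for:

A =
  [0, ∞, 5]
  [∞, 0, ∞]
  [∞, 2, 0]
Closure =
  [0, 7, 5]
  [∞, 0, ∞]
  [∞, 2, 0]

This is the Floyd-Warshall all-pairs shortest-path computation. For each intermediate vertex k = 0, 1, …, 2, update dist[i][j] ← min(dist[i][j], dist[i][k] + dist[k][j]). The final matrix gives, for each (i, j), the minimum total weight of any directed path from i to j (possibly empty when i = j).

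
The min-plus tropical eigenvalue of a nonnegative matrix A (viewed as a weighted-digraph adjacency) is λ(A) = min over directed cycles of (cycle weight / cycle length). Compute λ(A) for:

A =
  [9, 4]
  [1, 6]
λ(A) = 5/2

Enumerate directed cycles and compute their means (weight / length). Sample:
  cycle 0 → 0: weight = 9, length = 1, mean = 9/1 ≈ 9.000
  cycle 1 → 1: weight = 6, length = 1, mean = 6/1 ≈ 6.000
  cycle 0 → 1 → 0: weight = 5, length = 2, mean = 5/2 ≈ 2.500
  cycle 1 → 0 → 1: weight = 5, length = 2, mean = 5/2 ≈ 2.500
Minimum mean = 2.500, attained e.g. along the cycle 0 → 1 → 0 with weight 5 and length 2. So λ(A) = 5/2 = 5/2.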